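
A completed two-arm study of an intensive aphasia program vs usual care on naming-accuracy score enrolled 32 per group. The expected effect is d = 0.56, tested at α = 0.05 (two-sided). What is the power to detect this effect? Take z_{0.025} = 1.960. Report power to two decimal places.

power ≈ 0.61

For two equal groups, power = Φ(d·√(n/2) − z_{α/2}).
d·√(n/2) = 0.56 × √(32/2) = 0.56 × 4.000 = 2.240.
z_β = 2.240 − 1.960 = 0.280.
Power = Φ(0.280) = 0.610.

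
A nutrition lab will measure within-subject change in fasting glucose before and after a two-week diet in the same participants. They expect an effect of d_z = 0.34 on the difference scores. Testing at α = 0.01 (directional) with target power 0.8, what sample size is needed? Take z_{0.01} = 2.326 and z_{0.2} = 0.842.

For a paired (one-sample on differences) test: n = ((z_{α} + z_β) / d)².
z_{α} + z_β = 2.326 + 0.842 = 3.168.
n = (3.168 / 0.34)² = 9.318² = 86.82.
Round up.

n = 87 pairs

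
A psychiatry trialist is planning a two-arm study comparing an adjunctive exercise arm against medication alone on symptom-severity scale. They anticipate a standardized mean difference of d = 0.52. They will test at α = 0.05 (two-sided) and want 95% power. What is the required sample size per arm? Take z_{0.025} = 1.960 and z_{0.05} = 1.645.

For two independent groups with equal n: n = 2·((z_{α/2} + z_β) / d)².
z_{α/2} + z_β = 1.960 + 1.645 = 3.605.
n = 2 × (3.605 / 0.52)² = 2 × 6.933² = 2 × 48.06 = 96.1.
Round up to the next whole participant.

n = 97 per group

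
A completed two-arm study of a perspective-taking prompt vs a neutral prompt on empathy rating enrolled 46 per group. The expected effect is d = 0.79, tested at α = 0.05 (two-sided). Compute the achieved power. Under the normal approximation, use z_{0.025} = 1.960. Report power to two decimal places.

power ≈ 0.97

For two equal groups, power = Φ(d·√(n/2) − z_{α/2}).
d·√(n/2) = 0.79 × √(46/2) = 0.79 × 4.796 = 3.789.
z_β = 3.789 − 1.960 = 1.829.
Power = Φ(1.829) = 0.966.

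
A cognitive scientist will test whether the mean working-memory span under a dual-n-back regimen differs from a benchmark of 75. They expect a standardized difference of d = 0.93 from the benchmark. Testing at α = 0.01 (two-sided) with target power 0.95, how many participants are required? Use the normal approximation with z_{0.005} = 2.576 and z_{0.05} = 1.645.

n = 21

For a one-sample test: n = ((z_{α/2} + z_β) / d)².
z_{α/2} + z_β = 2.576 + 1.645 = 4.221.
n = (4.221 / 0.93)² = 4.539² = 20.60.
Round up.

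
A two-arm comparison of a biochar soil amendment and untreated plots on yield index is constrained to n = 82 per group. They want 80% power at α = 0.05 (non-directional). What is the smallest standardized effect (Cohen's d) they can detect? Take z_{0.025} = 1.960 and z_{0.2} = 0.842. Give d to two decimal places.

d_min ≈ 0.44

For two independent groups of n = 82 each: d_min = (z_{α/2} + z_β)·√(2/n).
z-sum = 1.960 + 0.842 = 2.802.
d_min = 2.802 × √(2/82) = 2.802 × 0.1562 = 0.438.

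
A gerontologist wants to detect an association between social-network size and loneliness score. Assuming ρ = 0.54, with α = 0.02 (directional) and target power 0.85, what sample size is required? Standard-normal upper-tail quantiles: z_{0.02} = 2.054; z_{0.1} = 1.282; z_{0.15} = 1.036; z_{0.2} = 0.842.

n = 30

Fisher's z: C = ½·ln((1+r)/(1−r)) = ½·ln(3.3478) = 0.6042.
n = ((z_{α} + z_β)/C)² + 3.
(2.054 + 1.036) / 0.6042 = 3.090 / 0.6042 = 5.114.
n = 5.114² + 3 = 26.16 + 3 = 29.2.
Round up.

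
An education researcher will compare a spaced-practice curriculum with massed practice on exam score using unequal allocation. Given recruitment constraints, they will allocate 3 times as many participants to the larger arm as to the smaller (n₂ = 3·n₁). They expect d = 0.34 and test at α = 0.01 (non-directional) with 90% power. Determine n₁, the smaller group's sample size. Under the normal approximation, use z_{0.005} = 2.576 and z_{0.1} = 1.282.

With allocation ratio k = n₂/n₁ = 3, Var(x̄₁−x̄₂) = σ²(1/n₁ + 1/(k·n₁)) = σ²·(k+1)/(k·n₁).
So n₁ = (1 + 1/k)·((z_{α/2} + z_β)/d)² = 1.333 × (3.858/0.34)².
n₁ = 1.333 × 128.76 = 171.7.
Round up: n₁ = 172, giving n₂ = 3 × 172 = 516.

n₁ = 172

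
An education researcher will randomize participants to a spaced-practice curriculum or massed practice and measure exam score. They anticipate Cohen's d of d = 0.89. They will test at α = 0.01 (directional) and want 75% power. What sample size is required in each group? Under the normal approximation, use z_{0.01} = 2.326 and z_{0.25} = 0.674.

n = 23 per group

For two independent groups with equal n: n = 2·((z_{α} + z_β) / d)².
z_{α} + z_β = 2.326 + 0.674 = 3.000.
n = 2 × (3.000 / 0.89)² = 2 × 3.371² = 2 × 11.36 = 22.7.
Round up to the next whole participant.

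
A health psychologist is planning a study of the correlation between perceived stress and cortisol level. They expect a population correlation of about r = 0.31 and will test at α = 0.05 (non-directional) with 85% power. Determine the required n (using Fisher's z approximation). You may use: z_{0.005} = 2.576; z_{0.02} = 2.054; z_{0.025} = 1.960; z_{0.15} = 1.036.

Fisher's z: C = ½·ln((1+r)/(1−r)) = ½·ln(1.8986) = 0.3205.
n = ((z_{α/2} + z_β)/C)² + 3.
(1.960 + 1.036) / 0.3205 = 2.996 / 0.3205 = 9.348.
n = 9.348² + 3 = 87.38 + 3 = 90.4.
Round up.

n = 91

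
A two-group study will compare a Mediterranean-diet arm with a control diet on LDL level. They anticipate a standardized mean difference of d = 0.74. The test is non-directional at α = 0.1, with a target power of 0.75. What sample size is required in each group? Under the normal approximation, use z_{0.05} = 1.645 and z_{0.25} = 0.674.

For two independent groups with equal n: n = 2·((z_{α/2} + z_β) / d)².
z_{α/2} + z_β = 1.645 + 0.674 = 2.319.
n = 2 × (2.319 / 0.74)² = 2 × 3.134² = 2 × 9.82 = 19.6.
Round up to the next whole participant.

n = 20 per group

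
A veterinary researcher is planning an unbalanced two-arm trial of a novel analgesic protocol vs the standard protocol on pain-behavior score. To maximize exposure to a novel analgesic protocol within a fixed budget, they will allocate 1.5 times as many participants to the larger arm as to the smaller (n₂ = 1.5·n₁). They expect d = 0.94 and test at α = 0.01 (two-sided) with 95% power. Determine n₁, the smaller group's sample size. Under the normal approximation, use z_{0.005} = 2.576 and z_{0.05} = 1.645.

With allocation ratio k = n₂/n₁ = 1.5, Var(x̄₁−x̄₂) = σ²(1/n₁ + 1/(k·n₁)) = σ²·(k+1)/(k·n₁).
So n₁ = (1 + 1/k)·((z_{α/2} + z_β)/d)² = 1.667 × (4.221/0.94)².
n₁ = 1.667 × 20.16 = 33.6.
Round up: n₁ = 34, giving n₂ = 1.5 × 34 = 51.

n₁ = 34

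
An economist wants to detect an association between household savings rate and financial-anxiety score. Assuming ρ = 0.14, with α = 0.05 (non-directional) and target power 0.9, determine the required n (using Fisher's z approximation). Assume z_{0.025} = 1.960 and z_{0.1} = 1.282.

Fisher's z: C = ½·ln((1+r)/(1−r)) = ½·ln(1.3256) = 0.1409.
n = ((z_{α/2} + z_β)/C)² + 3.
(1.960 + 1.282) / 0.1409 = 3.242 / 0.1409 = 23.009.
n = 23.009² + 3 = 529.42 + 3 = 532.4.
Round up.

n = 533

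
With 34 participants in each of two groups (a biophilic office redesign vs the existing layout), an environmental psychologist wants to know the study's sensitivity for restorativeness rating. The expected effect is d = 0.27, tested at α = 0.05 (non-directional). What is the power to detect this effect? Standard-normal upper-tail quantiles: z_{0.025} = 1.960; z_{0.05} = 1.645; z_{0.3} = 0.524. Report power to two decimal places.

For two equal groups, power = Φ(d·√(n/2) − z_{α/2}).
d·√(n/2) = 0.27 × √(34/2) = 0.27 × 4.123 = 1.113.
z_β = 1.113 − 1.960 = -0.847.
Power = Φ(-0.847) = 0.199.

power ≈ 0.20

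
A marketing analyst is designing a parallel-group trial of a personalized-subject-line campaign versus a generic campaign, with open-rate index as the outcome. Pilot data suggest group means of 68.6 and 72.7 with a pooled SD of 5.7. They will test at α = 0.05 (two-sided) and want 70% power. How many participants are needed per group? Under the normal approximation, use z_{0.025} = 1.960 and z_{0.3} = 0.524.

Cohen's d = |M₁ − M₂| / SD_pooled = |68.6 − 72.7| / 5.7 = 4.1 / 5.7 = 0.719.
For two independent groups with equal n: n = 2·((z_{α/2} + z_β) / d)².
z_{α/2} + z_β = 1.960 + 0.524 = 2.484.
n = 2 × (2.484 / 0.719)² = 2 × 3.455² = 2 × 11.94 = 23.9.
Round up to the next whole participant.

n = 24 per group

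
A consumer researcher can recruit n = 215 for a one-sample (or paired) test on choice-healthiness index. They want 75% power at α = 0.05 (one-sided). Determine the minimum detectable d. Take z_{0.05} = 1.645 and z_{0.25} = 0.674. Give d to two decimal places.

d_min ≈ 0.16

For a single sample (or paired design) of n = 215: d_min = (z_{α} + z_β)/√n.
z-sum = 1.645 + 0.674 = 2.319.
d_min = 2.319 / √215 = 2.319 / 14.663 = 0.158.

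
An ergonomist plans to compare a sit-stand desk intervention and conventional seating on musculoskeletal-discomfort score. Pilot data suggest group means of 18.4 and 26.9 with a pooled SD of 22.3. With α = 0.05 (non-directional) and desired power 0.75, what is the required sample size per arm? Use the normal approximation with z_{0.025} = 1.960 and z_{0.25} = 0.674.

n = 96 per group

Cohen's d = |M₁ − M₂| / SD_pooled = |18.4 − 26.9| / 22.3 = 8.5 / 22.3 = 0.381.
For two independent groups with equal n: n = 2·((z_{α/2} + z_β) / d)².
z_{α/2} + z_β = 1.960 + 0.674 = 2.634.
n = 2 × (2.634 / 0.381)² = 2 × 6.913² = 2 × 47.79 = 95.6.
Round up to the next whole participant.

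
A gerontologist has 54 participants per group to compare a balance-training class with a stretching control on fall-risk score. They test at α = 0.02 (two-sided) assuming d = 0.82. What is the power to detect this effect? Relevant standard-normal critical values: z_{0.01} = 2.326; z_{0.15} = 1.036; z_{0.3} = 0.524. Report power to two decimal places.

For two equal groups, power = Φ(d·√(n/2) − z_{α/2}).
d·√(n/2) = 0.82 × √(54/2) = 0.82 × 5.196 = 4.261.
z_β = 4.261 − 2.326 = 1.935.
Power = Φ(1.935) = 0.973.

power ≈ 0.97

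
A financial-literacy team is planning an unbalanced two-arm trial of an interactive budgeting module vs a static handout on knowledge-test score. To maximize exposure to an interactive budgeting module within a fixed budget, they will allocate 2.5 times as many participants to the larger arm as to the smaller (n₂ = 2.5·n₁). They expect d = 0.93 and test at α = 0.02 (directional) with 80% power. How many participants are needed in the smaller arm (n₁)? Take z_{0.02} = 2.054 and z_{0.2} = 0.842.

n₁ = 14

With allocation ratio k = n₂/n₁ = 2.5, Var(x̄₁−x̄₂) = σ²(1/n₁ + 1/(k·n₁)) = σ²·(k+1)/(k·n₁).
So n₁ = (1 + 1/k)·((z_{α} + z_β)/d)² = 1.400 × (2.896/0.93)².
n₁ = 1.400 × 9.70 = 13.6.
Round up: n₁ = 14, giving n₂ = 2.5 × 14 = 35.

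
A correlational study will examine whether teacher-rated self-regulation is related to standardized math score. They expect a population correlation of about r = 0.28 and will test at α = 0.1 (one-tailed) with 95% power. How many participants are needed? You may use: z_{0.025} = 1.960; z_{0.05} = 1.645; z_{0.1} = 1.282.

Fisher's z: C = ½·ln((1+r)/(1−r)) = ½·ln(1.7778) = 0.2877.
n = ((z_{α} + z_β)/C)² + 3.
(1.282 + 1.645) / 0.2877 = 2.927 / 0.2877 = 10.174.
n = 10.174² + 3 = 103.51 + 3 = 106.5.
Round up.

n = 107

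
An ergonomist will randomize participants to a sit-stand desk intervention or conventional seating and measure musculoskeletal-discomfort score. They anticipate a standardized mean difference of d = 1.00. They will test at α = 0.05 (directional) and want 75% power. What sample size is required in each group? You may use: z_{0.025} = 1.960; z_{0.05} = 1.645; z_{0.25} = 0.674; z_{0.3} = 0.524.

n = 11 per group

For two independent groups with equal n: n = 2·((z_{α} + z_β) / d)².
z_{α} + z_β = 1.645 + 0.674 = 2.319.
n = 2 × (2.319 / 1.00)² = 2 × 2.319² = 2 × 5.38 = 10.8.
Round up to the next whole participant.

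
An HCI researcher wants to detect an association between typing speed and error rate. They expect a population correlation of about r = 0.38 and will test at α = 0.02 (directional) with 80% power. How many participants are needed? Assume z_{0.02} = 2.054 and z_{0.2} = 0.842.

n = 56

Fisher's z: C = ½·ln((1+r)/(1−r)) = ½·ln(2.2258) = 0.4001.
n = ((z_{α} + z_β)/C)² + 3.
(2.054 + 0.842) / 0.4001 = 2.896 / 0.4001 = 7.238.
n = 7.238² + 3 = 52.39 + 3 = 55.4.
Round up.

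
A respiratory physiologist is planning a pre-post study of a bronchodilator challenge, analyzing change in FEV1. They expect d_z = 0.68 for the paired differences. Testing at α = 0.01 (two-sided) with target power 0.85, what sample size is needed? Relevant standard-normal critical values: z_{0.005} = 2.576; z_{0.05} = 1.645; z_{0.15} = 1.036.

For a paired (one-sample on differences) test: n = ((z_{α/2} + z_β) / d)².
z_{α/2} + z_β = 2.576 + 1.036 = 3.612.
n = (3.612 / 0.68)² = 5.312² = 28.21.
Round up.

n = 29 pairs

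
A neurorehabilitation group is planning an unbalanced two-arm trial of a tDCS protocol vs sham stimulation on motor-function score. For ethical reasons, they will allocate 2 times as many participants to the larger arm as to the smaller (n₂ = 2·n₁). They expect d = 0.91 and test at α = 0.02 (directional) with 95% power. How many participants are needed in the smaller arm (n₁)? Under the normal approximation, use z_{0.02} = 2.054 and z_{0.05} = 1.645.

n₁ = 25

With allocation ratio k = n₂/n₁ = 2, Var(x̄₁−x̄₂) = σ²(1/n₁ + 1/(k·n₁)) = σ²·(k+1)/(k·n₁).
So n₁ = (1 + 1/k)·((z_{α} + z_β)/d)² = 1.500 × (3.699/0.91)².
n₁ = 1.500 × 16.52 = 24.8.
Round up: n₁ = 25, giving n₂ = 2 × 25 = 50.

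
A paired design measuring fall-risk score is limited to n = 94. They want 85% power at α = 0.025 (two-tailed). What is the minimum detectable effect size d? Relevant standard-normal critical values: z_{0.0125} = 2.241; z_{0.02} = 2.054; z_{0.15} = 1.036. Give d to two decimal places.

For a single sample (or paired design) of n = 94: d_min = (z_{α/2} + z_β)/√n.
z-sum = 2.241 + 1.036 = 3.277.
d_min = 3.277 / √94 = 3.277 / 9.695 = 0.338.

d_min ≈ 0.34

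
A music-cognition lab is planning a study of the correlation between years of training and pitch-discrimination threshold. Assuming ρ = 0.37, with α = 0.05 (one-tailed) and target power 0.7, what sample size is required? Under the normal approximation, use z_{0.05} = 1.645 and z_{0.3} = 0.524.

n = 35

Fisher's z: C = ½·ln((1+r)/(1−r)) = ½·ln(2.1746) = 0.3884.
n = ((z_{α} + z_β)/C)² + 3.
(1.645 + 0.524) / 0.3884 = 2.169 / 0.3884 = 5.584.
n = 5.584² + 3 = 31.19 + 3 = 34.2.
Round up.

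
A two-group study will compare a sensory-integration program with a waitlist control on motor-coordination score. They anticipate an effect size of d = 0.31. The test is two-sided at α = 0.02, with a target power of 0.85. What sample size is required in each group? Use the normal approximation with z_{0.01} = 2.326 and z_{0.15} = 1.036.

n = 236 per group

For two independent groups with equal n: n = 2·((z_{α/2} + z_β) / d)².
z_{α/2} + z_β = 2.326 + 1.036 = 3.362.
n = 2 × (3.362 / 0.31)² = 2 × 10.845² = 2 × 117.62 = 235.2.
Round up to the next whole participant.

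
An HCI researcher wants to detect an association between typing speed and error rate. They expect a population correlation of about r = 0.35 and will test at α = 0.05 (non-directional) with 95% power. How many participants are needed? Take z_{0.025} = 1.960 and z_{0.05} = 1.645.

Fisher's z: C = ½·ln((1+r)/(1−r)) = ½·ln(2.0769) = 0.3654.
n = ((z_{α/2} + z_β)/C)² + 3.
(1.960 + 1.645) / 0.3654 = 3.605 / 0.3654 = 9.866.
n = 9.866² + 3 = 97.34 + 3 = 100.3.
Round up.

n = 101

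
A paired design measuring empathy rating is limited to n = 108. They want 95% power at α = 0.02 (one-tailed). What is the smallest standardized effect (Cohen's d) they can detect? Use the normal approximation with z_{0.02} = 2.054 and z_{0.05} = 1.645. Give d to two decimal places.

d_min ≈ 0.36

For a single sample (or paired design) of n = 108: d_min = (z_{α} + z_β)/√n.
z-sum = 2.054 + 1.645 = 3.699.
d_min = 3.699 / √108 = 3.699 / 10.392 = 0.356.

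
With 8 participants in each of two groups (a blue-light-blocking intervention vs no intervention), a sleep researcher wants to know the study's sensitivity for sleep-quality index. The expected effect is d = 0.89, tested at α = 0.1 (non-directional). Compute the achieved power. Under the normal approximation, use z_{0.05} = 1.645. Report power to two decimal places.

power ≈ 0.55

For two equal groups, power = Φ(d·√(n/2) − z_{α/2}).
d·√(n/2) = 0.89 × √(8/2) = 0.89 × 2.000 = 1.780.
z_β = 1.780 − 1.645 = 0.135.
Power = Φ(0.135) = 0.554.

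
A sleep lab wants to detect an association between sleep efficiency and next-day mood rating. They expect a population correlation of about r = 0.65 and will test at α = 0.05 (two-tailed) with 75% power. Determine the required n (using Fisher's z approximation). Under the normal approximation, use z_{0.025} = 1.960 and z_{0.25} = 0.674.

Fisher's z: C = ½·ln((1+r)/(1−r)) = ½·ln(4.7143) = 0.7753.
n = ((z_{α/2} + z_β)/C)² + 3.
(1.960 + 0.674) / 0.7753 = 2.634 / 0.7753 = 3.397.
n = 3.397² + 3 = 11.54 + 3 = 14.5.
Round up.

n = 15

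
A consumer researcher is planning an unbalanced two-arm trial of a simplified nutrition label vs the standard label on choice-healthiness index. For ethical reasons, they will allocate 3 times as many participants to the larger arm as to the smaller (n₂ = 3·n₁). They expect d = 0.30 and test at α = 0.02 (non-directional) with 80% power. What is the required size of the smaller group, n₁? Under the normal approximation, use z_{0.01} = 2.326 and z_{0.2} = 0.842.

n₁ = 149

With allocation ratio k = n₂/n₁ = 3, Var(x̄₁−x̄₂) = σ²(1/n₁ + 1/(k·n₁)) = σ²·(k+1)/(k·n₁).
So n₁ = (1 + 1/k)·((z_{α/2} + z_β)/d)² = 1.333 × (3.168/0.30)².
n₁ = 1.333 × 111.51 = 148.7.
Round up: n₁ = 149, giving n₂ = 3 × 149 = 447.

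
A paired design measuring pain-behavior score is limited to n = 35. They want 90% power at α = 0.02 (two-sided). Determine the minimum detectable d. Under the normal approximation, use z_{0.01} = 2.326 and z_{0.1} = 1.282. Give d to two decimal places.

d_min ≈ 0.61

For a single sample (or paired design) of n = 35: d_min = (z_{α/2} + z_β)/√n.
z-sum = 2.326 + 1.282 = 3.608.
d_min = 3.608 / √35 = 3.608 / 5.916 = 0.610.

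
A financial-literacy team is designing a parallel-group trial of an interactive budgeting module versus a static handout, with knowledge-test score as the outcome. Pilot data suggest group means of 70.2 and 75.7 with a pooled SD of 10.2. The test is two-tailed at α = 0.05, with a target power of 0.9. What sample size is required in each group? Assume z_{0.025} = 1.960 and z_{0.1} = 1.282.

n = 73 per group

Cohen's d = |M₁ − M₂| / SD_pooled = |70.2 − 75.7| / 10.2 = 5.5 / 10.2 = 0.539.
For two independent groups with equal n: n = 2·((z_{α/2} + z_β) / d)².
z_{α/2} + z_β = 1.960 + 1.282 = 3.242.
n = 2 × (3.242 / 0.539)² = 2 × 6.015² = 2 × 36.18 = 72.4.
Round up to the next whole participant.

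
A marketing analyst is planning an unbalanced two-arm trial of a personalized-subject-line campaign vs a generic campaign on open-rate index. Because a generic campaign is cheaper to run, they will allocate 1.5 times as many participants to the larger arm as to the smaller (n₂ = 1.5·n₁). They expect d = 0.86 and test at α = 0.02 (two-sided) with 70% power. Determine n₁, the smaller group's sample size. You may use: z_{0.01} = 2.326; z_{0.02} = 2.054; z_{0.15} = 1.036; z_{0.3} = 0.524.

n₁ = 19

With allocation ratio k = n₂/n₁ = 1.5, Var(x̄₁−x̄₂) = σ²(1/n₁ + 1/(k·n₁)) = σ²·(k+1)/(k·n₁).
So n₁ = (1 + 1/k)·((z_{α/2} + z_β)/d)² = 1.667 × (2.850/0.86)².
n₁ = 1.667 × 10.98 = 18.3.
Round up: n₁ = 19, giving n₂ = ⌈1.5 × 19⌉ = ⌈28.5⌉ = 29.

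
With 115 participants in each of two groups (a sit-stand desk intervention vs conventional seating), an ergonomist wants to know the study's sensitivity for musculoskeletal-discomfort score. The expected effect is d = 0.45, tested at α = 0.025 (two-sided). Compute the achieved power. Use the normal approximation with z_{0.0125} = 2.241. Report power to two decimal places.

For two equal groups, power = Φ(d·√(n/2) − z_{α/2}).
d·√(n/2) = 0.45 × √(115/2) = 0.45 × 7.583 = 3.412.
z_β = 3.412 − 2.241 = 1.171.
Power = Φ(1.171) = 0.879.

power ≈ 0.88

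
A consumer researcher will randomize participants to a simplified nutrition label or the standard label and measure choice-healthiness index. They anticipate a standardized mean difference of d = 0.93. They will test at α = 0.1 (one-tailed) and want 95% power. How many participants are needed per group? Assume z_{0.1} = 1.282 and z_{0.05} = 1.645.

n = 20 per group

For two independent groups with equal n: n = 2·((z_{α} + z_β) / d)².
z_{α} + z_β = 1.282 + 1.645 = 2.927.
n = 2 × (2.927 / 0.93)² = 2 × 3.147² = 2 × 9.91 = 19.8.
Round up to the next whole participant.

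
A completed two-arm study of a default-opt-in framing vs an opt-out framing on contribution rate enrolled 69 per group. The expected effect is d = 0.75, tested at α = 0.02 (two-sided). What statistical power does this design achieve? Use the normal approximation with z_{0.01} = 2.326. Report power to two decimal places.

power ≈ 0.98

For two equal groups, power = Φ(d·√(n/2) − z_{α/2}).
d·√(n/2) = 0.75 × √(69/2) = 0.75 × 5.874 = 4.405.
z_β = 4.405 − 2.326 = 2.079.
Power = Φ(2.079) = 0.981.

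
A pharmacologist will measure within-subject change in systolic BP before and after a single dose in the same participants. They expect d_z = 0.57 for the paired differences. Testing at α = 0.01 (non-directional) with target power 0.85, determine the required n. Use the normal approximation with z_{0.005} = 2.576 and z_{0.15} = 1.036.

n = 41 pairs

For a paired (one-sample on differences) test: n = ((z_{α/2} + z_β) / d)².
z_{α/2} + z_β = 2.576 + 1.036 = 3.612.
n = (3.612 / 0.57)² = 6.337² = 40.16.
Round up.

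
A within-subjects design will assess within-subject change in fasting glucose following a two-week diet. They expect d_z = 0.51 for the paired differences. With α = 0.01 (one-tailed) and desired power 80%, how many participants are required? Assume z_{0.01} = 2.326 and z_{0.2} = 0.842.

n = 39 pairs

For a paired (one-sample on differences) test: n = ((z_{α} + z_β) / d)².
z_{α} + z_β = 2.326 + 0.842 = 3.168.
n = (3.168 / 0.51)² = 6.212² = 38.59.
Round up.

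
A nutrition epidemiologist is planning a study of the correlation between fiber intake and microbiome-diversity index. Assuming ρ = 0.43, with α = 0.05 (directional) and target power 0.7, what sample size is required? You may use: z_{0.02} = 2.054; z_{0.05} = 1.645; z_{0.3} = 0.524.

n = 26

Fisher's z: C = ½·ln((1+r)/(1−r)) = ½·ln(2.5088) = 0.4599.
n = ((z_{α} + z_β)/C)² + 3.
(1.645 + 0.524) / 0.4599 = 2.169 / 0.4599 = 4.716.
n = 4.716² + 3 = 22.24 + 3 = 25.2.
Round up.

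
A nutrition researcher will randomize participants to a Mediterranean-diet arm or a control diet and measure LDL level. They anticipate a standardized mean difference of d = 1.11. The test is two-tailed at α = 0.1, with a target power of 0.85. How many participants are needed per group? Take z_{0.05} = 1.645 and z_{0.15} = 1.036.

For two independent groups with equal n: n = 2·((z_{α/2} + z_β) / d)².
z_{α/2} + z_β = 1.645 + 1.036 = 2.681.
n = 2 × (2.681 / 1.11)² = 2 × 2.415² = 2 × 5.83 = 11.7.
Round up to the next whole participant.

n = 12 per group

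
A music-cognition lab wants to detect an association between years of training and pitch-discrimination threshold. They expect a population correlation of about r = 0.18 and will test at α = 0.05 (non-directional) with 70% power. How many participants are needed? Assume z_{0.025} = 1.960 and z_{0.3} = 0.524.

Fisher's z: C = ½·ln((1+r)/(1−r)) = ½·ln(1.4390) = 0.1820.
n = ((z_{α/2} + z_β)/C)² + 3.
(1.960 + 0.524) / 0.1820 = 2.484 / 0.1820 = 13.648.
n = 13.648² + 3 = 186.28 + 3 = 189.3.
Round up.

n = 190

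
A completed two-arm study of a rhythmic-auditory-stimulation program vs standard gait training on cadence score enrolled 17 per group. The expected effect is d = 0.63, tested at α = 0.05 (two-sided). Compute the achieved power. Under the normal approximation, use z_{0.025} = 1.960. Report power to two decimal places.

power ≈ 0.45

For two equal groups, power = Φ(d·√(n/2) − z_{α/2}).
d·√(n/2) = 0.63 × √(17/2) = 0.63 × 2.915 = 1.837.
z_β = 1.837 − 1.960 = -0.123.
Power = Φ(-0.123) = 0.451.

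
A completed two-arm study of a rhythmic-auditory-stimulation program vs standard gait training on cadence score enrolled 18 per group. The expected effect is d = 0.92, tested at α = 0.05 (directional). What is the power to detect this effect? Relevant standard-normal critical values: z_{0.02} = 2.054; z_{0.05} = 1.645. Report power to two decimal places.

For two equal groups, power = Φ(d·√(n/2) − z_{α}).
d·√(n/2) = 0.92 × √(18/2) = 0.92 × 3.000 = 2.760.
z_β = 2.760 − 1.645 = 1.115.
Power = Φ(1.115) = 0.868.

power ≈ 0.87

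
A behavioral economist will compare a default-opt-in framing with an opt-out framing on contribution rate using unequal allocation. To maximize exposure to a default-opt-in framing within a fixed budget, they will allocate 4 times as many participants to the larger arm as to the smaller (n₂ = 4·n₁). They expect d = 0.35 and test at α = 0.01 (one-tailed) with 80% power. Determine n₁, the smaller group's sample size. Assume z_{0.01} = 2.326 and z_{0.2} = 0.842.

With allocation ratio k = n₂/n₁ = 4, Var(x̄₁−x̄₂) = σ²(1/n₁ + 1/(k·n₁)) = σ²·(k+1)/(k·n₁).
So n₁ = (1 + 1/k)·((z_{α} + z_β)/d)² = 1.250 × (3.168/0.35)².
n₁ = 1.250 × 81.93 = 102.4.
Round up: n₁ = 103, giving n₂ = 4 × 103 = 412.

n₁ = 103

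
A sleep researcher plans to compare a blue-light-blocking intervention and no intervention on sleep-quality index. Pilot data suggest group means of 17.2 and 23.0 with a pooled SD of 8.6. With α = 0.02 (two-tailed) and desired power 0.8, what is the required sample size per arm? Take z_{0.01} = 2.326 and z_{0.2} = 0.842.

n = 45 per group

Cohen's d = |M₁ − M₂| / SD_pooled = |17.2 − 23.0| / 8.6 = 5.8 / 8.6 = 0.674.
For two independent groups with equal n: n = 2·((z_{α/2} + z_β) / d)².
z_{α/2} + z_β = 2.326 + 0.842 = 3.168.
n = 2 × (3.168 / 0.674)² = 2 × 4.700² = 2 × 22.09 = 44.2.
Round up to the next whole participant.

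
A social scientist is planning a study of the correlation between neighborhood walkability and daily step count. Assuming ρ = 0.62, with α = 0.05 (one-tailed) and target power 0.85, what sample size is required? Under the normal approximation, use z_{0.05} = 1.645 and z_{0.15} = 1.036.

Fisher's z: C = ½·ln((1+r)/(1−r)) = ½·ln(4.2632) = 0.7250.
n = ((z_{α} + z_β)/C)² + 3.
(1.645 + 1.036) / 0.7250 = 2.681 / 0.7250 = 3.698.
n = 3.698² + 3 = 13.67 + 3 = 16.7.
Round up.

n = 17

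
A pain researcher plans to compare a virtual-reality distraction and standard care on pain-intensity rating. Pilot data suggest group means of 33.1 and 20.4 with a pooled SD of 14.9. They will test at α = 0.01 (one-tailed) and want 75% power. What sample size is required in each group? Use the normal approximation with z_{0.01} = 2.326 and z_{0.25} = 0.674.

n = 25 per group

Cohen's d = |M₁ − M₂| / SD_pooled = |33.1 − 20.4| / 14.9 = 12.7 / 14.9 = 0.852.
For two independent groups with equal n: n = 2·((z_{α} + z_β) / d)².
z_{α} + z_β = 2.326 + 0.674 = 3.000.
n = 2 × (3.000 / 0.852)² = 2 × 3.521² = 2 × 12.40 = 24.8.
Round up to the next whole participant.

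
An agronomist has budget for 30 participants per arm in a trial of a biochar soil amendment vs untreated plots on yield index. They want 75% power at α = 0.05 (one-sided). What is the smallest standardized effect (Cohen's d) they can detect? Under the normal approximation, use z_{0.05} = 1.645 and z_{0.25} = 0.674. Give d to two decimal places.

d_min ≈ 0.60

For two independent groups of n = 30 each: d_min = (z_{α} + z_β)·√(2/n).
z-sum = 1.645 + 0.674 = 2.319.
d_min = 2.319 × √(2/30) = 2.319 × 0.2582 = 0.599.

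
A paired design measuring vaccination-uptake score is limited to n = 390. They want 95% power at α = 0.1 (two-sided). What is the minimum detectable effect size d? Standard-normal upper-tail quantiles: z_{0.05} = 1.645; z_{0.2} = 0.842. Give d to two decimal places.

For a single sample (or paired design) of n = 390: d_min = (z_{α/2} + z_β)/√n.
z-sum = 1.645 + 1.645 = 3.290.
d_min = 3.290 / √390 = 3.290 / 19.748 = 0.167.

d_min ≈ 0.17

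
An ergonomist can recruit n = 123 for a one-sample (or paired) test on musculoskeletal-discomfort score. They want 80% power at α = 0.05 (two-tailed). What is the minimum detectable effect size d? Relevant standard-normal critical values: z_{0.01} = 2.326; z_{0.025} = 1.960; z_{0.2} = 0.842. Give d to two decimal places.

d_min ≈ 0.25

For a single sample (or paired design) of n = 123: d_min = (z_{α/2} + z_β)/√n.
z-sum = 1.960 + 0.842 = 2.802.
d_min = 2.802 / √123 = 2.802 / 11.091 = 0.253.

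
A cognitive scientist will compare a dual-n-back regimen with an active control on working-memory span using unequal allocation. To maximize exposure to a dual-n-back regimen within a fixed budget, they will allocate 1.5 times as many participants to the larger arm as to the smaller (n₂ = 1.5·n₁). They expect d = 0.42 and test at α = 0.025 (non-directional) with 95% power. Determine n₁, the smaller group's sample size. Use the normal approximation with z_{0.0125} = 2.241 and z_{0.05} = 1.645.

n₁ = 143

With allocation ratio k = n₂/n₁ = 1.5, Var(x̄₁−x̄₂) = σ²(1/n₁ + 1/(k·n₁)) = σ²·(k+1)/(k·n₁).
So n₁ = (1 + 1/k)·((z_{α/2} + z_β)/d)² = 1.667 × (3.886/0.42)².
n₁ = 1.667 × 85.61 = 142.7.
Round up: n₁ = 143, giving n₂ = ⌈1.5 × 143⌉ = ⌈214.5⌉ = 215.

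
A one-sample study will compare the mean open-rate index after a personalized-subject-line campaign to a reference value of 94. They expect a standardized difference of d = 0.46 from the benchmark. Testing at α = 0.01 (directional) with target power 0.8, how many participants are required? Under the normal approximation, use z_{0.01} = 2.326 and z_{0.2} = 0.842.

For a one-sample test: n = ((z_{α} + z_β) / d)².
z_{α} + z_β = 2.326 + 0.842 = 3.168.
n = (3.168 / 0.46)² = 6.887² = 47.43.
Round up.

n = 48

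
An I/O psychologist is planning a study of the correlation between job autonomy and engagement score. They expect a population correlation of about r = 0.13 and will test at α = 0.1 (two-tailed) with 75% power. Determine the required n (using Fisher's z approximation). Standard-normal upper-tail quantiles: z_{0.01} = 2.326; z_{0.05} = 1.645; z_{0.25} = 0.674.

Fisher's z: C = ½·ln((1+r)/(1−r)) = ½·ln(1.2989) = 0.1307.
n = ((z_{α/2} + z_β)/C)² + 3.
(1.645 + 0.674) / 0.1307 = 2.319 / 0.1307 = 17.743.
n = 17.743² + 3 = 314.81 + 3 = 317.8.
Round up.

n = 318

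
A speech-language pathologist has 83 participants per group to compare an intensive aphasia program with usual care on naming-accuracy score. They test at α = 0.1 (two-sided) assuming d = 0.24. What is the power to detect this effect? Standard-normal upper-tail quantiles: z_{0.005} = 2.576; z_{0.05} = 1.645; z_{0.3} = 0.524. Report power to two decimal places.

power ≈ 0.46

For two equal groups, power = Φ(d·√(n/2) − z_{α/2}).
d·√(n/2) = 0.24 × √(83/2) = 0.24 × 6.442 = 1.546.
z_β = 1.546 − 1.645 = -0.099.
Power = Φ(-0.099) = 0.461.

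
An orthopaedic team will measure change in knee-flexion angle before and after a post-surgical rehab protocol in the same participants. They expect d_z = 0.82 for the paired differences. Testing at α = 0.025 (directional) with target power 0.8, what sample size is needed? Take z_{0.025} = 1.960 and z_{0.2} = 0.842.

n = 12 pairs

For a paired (one-sample on differences) test: n = ((z_{α} + z_β) / d)².
z_{α} + z_β = 1.960 + 0.842 = 2.802.
n = (2.802 / 0.82)² = 3.417² = 11.68.
Round up.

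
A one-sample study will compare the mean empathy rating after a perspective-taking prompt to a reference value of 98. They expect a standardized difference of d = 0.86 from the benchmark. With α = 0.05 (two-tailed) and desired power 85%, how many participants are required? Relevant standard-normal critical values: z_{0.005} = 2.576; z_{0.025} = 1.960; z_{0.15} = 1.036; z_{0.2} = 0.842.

n = 13

For a one-sample test: n = ((z_{α/2} + z_β) / d)².
z_{α/2} + z_β = 1.960 + 1.036 = 2.996.
n = (2.996 / 0.86)² = 3.484² = 12.14.
Round up.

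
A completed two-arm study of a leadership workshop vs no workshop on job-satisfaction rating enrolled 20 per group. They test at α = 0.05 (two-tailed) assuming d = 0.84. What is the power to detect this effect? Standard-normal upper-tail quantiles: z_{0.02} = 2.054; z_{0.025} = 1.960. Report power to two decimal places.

power ≈ 0.76

For two equal groups, power = Φ(d·√(n/2) − z_{α/2}).
d·√(n/2) = 0.84 × √(20/2) = 0.84 × 3.162 = 2.656.
z_β = 2.656 − 1.960 = 0.696.
Power = Φ(0.696) = 0.757.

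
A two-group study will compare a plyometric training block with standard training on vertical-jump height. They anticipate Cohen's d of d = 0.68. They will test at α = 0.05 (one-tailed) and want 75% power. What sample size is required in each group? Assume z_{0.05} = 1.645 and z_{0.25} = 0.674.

n = 24 per group

For two independent groups with equal n: n = 2·((z_{α} + z_β) / d)².
z_{α} + z_β = 1.645 + 0.674 = 2.319.
n = 2 × (2.319 / 0.68)² = 2 × 3.410² = 2 × 11.63 = 23.3.
Round up to the next whole participant.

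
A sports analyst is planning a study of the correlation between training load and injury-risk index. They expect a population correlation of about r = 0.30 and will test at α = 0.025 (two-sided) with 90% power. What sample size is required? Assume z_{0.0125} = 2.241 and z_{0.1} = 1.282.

Fisher's z: C = ½·ln((1+r)/(1−r)) = ½·ln(1.8571) = 0.3095.
n = ((z_{α/2} + z_β)/C)² + 3.
(2.241 + 1.282) / 0.3095 = 3.523 / 0.3095 = 11.383.
n = 11.383² + 3 = 129.57 + 3 = 132.6.
Round up.

n = 133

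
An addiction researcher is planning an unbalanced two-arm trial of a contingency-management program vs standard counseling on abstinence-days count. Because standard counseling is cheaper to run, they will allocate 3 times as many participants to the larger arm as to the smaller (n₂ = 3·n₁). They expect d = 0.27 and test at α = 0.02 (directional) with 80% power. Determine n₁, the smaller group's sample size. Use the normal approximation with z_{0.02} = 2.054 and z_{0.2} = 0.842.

With allocation ratio k = n₂/n₁ = 3, Var(x̄₁−x̄₂) = σ²(1/n₁ + 1/(k·n₁)) = σ²·(k+1)/(k·n₁).
So n₁ = (1 + 1/k)·((z_{α} + z_β)/d)² = 1.333 × (2.896/0.27)².
n₁ = 1.333 × 115.05 = 153.4.
Round up: n₁ = 154, giving n₂ = 3 × 154 = 462.

n₁ = 154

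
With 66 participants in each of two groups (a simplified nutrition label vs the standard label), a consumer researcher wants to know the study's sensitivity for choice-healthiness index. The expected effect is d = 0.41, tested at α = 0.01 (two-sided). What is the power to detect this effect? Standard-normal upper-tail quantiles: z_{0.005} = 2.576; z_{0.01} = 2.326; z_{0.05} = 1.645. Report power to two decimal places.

power ≈ 0.41

For two equal groups, power = Φ(d·√(n/2) − z_{α/2}).
d·√(n/2) = 0.41 × √(66/2) = 0.41 × 5.745 = 2.355.
z_β = 2.355 − 2.576 = -0.221.
Power = Φ(-0.221) = 0.413.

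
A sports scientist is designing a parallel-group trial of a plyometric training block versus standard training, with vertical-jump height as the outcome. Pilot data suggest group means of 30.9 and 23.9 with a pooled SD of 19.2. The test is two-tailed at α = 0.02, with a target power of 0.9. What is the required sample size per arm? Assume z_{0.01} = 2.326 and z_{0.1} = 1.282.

Cohen's d = |M₁ − M₂| / SD_pooled = |30.9 − 23.9| / 19.2 = 7.0 / 19.2 = 0.365.
For two independent groups with equal n: n = 2·((z_{α/2} + z_β) / d)².
z_{α/2} + z_β = 2.326 + 1.282 = 3.608.
n = 2 × (3.608 / 0.365)² = 2 × 9.885² = 2 × 97.71 = 195.4.
Round up to the next whole participant.

n = 196 per group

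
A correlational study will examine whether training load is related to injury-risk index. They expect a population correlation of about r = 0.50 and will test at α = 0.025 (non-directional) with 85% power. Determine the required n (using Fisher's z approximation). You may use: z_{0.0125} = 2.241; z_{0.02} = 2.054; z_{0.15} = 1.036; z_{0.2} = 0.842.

n = 39

Fisher's z: C = ½·ln((1+r)/(1−r)) = ½·ln(3.0000) = 0.5493.
n = ((z_{α/2} + z_β)/C)² + 3.
(2.241 + 1.036) / 0.5493 = 3.277 / 0.5493 = 5.966.
n = 5.966² + 3 = 35.59 + 3 = 38.6.
Round up.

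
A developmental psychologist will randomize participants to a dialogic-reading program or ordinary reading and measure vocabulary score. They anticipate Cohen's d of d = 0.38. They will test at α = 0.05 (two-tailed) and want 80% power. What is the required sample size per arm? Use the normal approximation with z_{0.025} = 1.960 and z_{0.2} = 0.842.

n = 109 per group

For two independent groups with equal n: n = 2·((z_{α/2} + z_β) / d)².
z_{α/2} + z_β = 1.960 + 0.842 = 2.802.
n = 2 × (2.802 / 0.38)² = 2 × 7.374² = 2 × 54.37 = 108.7.
Round up to the next whole participant.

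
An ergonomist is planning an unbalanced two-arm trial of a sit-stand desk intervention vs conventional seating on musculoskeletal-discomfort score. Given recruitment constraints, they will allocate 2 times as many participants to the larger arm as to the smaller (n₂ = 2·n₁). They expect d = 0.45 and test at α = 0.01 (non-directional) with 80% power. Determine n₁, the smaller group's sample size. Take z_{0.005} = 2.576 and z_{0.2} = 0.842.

n₁ = 87

With allocation ratio k = n₂/n₁ = 2, Var(x̄₁−x̄₂) = σ²(1/n₁ + 1/(k·n₁)) = σ²·(k+1)/(k·n₁).
So n₁ = (1 + 1/k)·((z_{α/2} + z_β)/d)² = 1.500 × (3.418/0.45)².
n₁ = 1.500 × 57.69 = 86.5.
Round up: n₁ = 87, giving n₂ = 2 × 87 = 174.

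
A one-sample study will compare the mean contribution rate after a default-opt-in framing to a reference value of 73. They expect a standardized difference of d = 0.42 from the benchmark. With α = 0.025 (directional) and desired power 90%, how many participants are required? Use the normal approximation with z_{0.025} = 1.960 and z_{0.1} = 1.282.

n = 60

For a one-sample test: n = ((z_{α} + z_β) / d)².
z_{α} + z_β = 1.960 + 1.282 = 3.242.
n = (3.242 / 0.42)² = 7.719² = 59.58.
Round up.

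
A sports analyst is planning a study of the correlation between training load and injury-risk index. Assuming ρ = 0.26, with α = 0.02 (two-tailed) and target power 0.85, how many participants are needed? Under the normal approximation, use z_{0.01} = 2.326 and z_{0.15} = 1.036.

n = 163

Fisher's z: C = ½·ln((1+r)/(1−r)) = ½·ln(1.7027) = 0.2661.
n = ((z_{α/2} + z_β)/C)² + 3.
(2.326 + 1.036) / 0.2661 = 3.362 / 0.2661 = 12.634.
n = 12.634² + 3 = 159.63 + 3 = 162.6.
Round up.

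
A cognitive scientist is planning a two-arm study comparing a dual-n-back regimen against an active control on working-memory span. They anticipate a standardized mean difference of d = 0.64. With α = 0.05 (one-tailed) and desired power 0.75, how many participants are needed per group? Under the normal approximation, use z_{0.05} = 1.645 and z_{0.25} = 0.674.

For two independent groups with equal n: n = 2·((z_{α} + z_β) / d)².
z_{α} + z_β = 1.645 + 0.674 = 2.319.
n = 2 × (2.319 / 0.64)² = 2 × 3.623² = 2 × 13.13 = 26.3.
Round up to the next whole participant.

n = 27 per group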